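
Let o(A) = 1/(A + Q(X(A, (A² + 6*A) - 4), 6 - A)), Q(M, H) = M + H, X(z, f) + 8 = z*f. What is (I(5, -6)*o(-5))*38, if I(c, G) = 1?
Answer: 38/43 ≈ 0.88372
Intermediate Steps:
X(z, f) = -8 + f*z (X(z, f) = -8 + z*f = -8 + f*z)
Q(M, H) = H + M
o(A) = 1/(-2 + A*(-4 + A² + 6*A)) (o(A) = 1/(A + ((6 - A) + (-8 + ((A² + 6*A) - 4)*A))) = 1/(A + ((6 - A) + (-8 + (-4 + A² + 6*A)*A))) = 1/(A + ((6 - A) + (-8 + A*(-4 + A² + 6*A)))) = 1/(A + (-2 - A + A*(-4 + A² + 6*A))) = 1/(-2 + A*(-4 + A² + 6*A)))
(I(5, -6)*o(-5))*38 = (1/(-2 - 5*(-4 + (-5)² + 6*(-5))))*38 = (1/(-2 - 5*(-4 + 25 - 30)))*38 = (1/(-2 - 5*(-9)))*38 = (1/(-2 + 45))*38 = (1/43)*38 = 38/43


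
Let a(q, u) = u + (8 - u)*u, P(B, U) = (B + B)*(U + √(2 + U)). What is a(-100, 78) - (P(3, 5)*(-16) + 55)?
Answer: -4957 + 96*√7 ≈ -4703.0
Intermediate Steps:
P(B, U) = 2*B*(U + √(2 + U)) (P(B, U) = (2*B)*(U + √(2 + U)) = 2*B*(U + √(2 + U)))
a(q, u) = u + u*(8 - u)
a(-100, 78) - (P(3, 5)*(-16) + 55) = 78*(9 - 1*78) - ((2*3*(5 + √(2 + 5)))*(-16) + 55) = 78*(9 - 78) - ((2*3*(5 + √7))*(-16) + 55) = 78*(-69) - ((30 + 6*√7)*(-16) + 55) = -5382 - ((-480 - 96*√7) + 55) = -5382 - (-425 - 96*√7) = -5382 + (425 + 96*√7) = -4957 + 96*√7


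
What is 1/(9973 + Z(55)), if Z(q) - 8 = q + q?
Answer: 1/10091 ≈ 9.9098e-5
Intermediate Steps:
Z(q) = 8 + 2*q (Z(q) = 8 + (q + q) = 8 + 2*q)
1/(9973 + Z(55)) = 1/(9973 + (8 + 2*55)) = 1/(9973 + (8 + 110)) = 1/(9973 + 118) = 1/10091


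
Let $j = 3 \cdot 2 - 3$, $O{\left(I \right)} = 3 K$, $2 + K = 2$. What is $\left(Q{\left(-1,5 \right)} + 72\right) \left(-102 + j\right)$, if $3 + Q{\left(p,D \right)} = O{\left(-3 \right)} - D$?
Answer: $-6336$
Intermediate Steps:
$K = 0$ ($K = -2 + 2 = 0$)
$O{\left(I \right)} = 0$ ($O{\left(I \right)} = 3 \cdot 0 = 0$)
$Q{\left(p,D \right)} = -3 - D$ ($Q{\left(p,D \right)} = -3 + \left(0 - D\right) = -3 - D$)
$j = 3$ ($j = 6 - 3 = 3$)
$\left(Q{\left(-1,5 \right)} + 72\right) \left(-102 + j\right) = \left(\left(-3 - 5\right) + 72\right) \left(-102 + 3\right) = \left(\left(-3 - 5\right) + 72\right) \left(-99\right) = \left(-8 + 72\right) \left(-99\right) = 64 \left(-99\right) = -6336$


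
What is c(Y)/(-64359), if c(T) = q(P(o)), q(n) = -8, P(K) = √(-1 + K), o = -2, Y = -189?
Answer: 8/64359 ≈ 0.00012430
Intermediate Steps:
c(T) = -8
c(Y)/(-64359) = -8/(-64359) = -8*(-1/64359) = 8/64359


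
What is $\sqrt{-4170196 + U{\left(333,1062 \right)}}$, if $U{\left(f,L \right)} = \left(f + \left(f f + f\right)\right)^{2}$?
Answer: $\sqrt{12440347829} \approx 1.1154 \cdot 10^{5}$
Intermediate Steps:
$U{\left(f,L \right)} = \left(f^{2} + 2 f\right)^{2}$ ($U{\left(f,L \right)} = \left(f + \left(f^{2} + f\right)\right)^{2} = \left(f + \left(f + f^{2}\right)\right)^{2} = \left(f^{2} + 2 f\right)^{2}$)
$\sqrt{-4170196 + U{\left(333,1062 \right)}} = \sqrt{-4170196 + 333^{2} \left(2 + 333\right)^{2}} = \sqrt{-4170196 + 110889 \cdot 335^{2}} = \sqrt{-4170196 + 110889 \cdot 112225} = \sqrt{-4170196 + 12444518025} = \sqrt{12440347829}$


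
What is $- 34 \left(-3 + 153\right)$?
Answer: $-5100$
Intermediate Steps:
$- 34 \left(-3 + 153\right) = \left(-34\right) 150 = -5100$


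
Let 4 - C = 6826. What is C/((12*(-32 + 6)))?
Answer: 1137/52 ≈ 21.865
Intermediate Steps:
C = -6822 (C = 4 - 1*6826 = 4 - 6826 = -6822)
C/((12*(-32 + 6))) = -6822*1/(12*(-32 + 6)) = -6822/(12*(-26)) = -6822/(-312) = -6822*(-1/312) = 1137/52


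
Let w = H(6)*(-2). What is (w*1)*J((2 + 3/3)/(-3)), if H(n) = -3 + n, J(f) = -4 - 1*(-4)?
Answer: 0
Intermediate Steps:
J(f) = 0 (J(f) = -4 + 4 = 0)
w = -6 (w = (-3 + 6)*(-2) = 3*(-2) = -6)
(w*1)*J((2 + 3/3)/(-3)) = -6*1*0 = -6*0 = 0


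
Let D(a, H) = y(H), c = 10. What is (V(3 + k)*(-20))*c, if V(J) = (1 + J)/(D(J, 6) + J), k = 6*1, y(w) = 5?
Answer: -1000/7 ≈ -142.86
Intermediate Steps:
k = 6
D(a, H) = 5
V(J) = (1 + J)/(5 + J)
(V(3 + k)*(-20))*c = (((1 + (3 + 6))/(5 + (3 + 6)))*(-20))*10 = (((1 + 9)/(5 + 9))*(-20))*10 = ((10/14)*(-20))*10 = (((1/14)*10)*(-20))*10 = ((5/7)*(-20))*10 = -100/7*10 = -1000/7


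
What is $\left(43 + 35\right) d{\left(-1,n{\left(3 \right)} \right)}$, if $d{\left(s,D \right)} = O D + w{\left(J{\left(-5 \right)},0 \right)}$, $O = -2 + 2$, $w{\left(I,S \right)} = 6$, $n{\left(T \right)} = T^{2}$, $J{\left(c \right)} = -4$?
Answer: $468$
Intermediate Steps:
$O = 0$
$d{\left(s,D \right)} = 6$ ($d{\left(s,D \right)} = 0 D + 6 = 0 + 6 = 6$)
$\left(43 + 35\right) d{\left(-1,n{\left(3 \right)} \right)} = \left(43 + 35\right) 6 = 78 \cdot 6 = 468$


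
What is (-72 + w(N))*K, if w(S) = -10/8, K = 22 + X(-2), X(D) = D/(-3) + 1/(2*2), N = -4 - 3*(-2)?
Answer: -80575/48 ≈ -1678.6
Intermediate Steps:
N = 2 (N = -4 + 6 = 2)
X(D) = ¼ - D/3 (X(D) = D*(-⅓) + (½)*(½) = -D/3 + ¼ = ¼ - D/3)
K = 275/12 (K = 22 + (¼ - ⅓*(-2)) = 22 + (¼ + ⅔) = 22 + 11/12 = 275/12 ≈ 22.917)
w(S) = -5/4 (w(S) = -10*⅛ = -5/4)
(-72 + w(N))*K = (-72 - 5/4)*(275/12) = -293/4*275/12 = -80575/48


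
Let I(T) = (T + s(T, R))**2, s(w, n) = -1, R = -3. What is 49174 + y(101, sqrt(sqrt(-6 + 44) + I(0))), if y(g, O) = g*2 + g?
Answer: 49477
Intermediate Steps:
I(T) = (-1 + T)**2 (I(T) = (T - 1)**2 = (-1 + T)**2)
y(g, O) = 3*g (y(g, O) = 2*g + g = 3*g)
49174 + y(101, sqrt(sqrt(-6 + 44) + I(0))) = 49174 + 3*101 = 49174 + 303 = 49477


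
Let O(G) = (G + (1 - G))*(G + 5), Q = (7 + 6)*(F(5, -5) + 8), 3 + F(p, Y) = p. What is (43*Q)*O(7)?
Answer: 67080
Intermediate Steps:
F(p, Y) = -3 + p
Q = 130 (Q = (7 + 6)*((-3 + 5) + 8) = 13*(2 + 8) = 13*10 = 130)
O(G) = 5 + G (O(G) = 1*(5 + G) = 5 + G)
(43*Q)*O(7) = (43*130)*(5 + 7) = 5590*12 = 67080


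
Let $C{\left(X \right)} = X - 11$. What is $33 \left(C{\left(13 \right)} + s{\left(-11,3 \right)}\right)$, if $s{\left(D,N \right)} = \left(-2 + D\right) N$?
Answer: $-1221$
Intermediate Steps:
$C{\left(X \right)} = -11 + X$
$s{\left(D,N \right)} = N \left(-2 + D\right)$
$33 \left(C{\left(13 \right)} + s{\left(-11,3 \right)}\right) = 33 \left(\left(-11 + 13\right) + 3 \left(-2 - 11\right)\right) = 33 \left(2 + 3 \left(-13\right)\right) = 33 \left(2 - 39\right) = 33 \left(-37\right) = -1221$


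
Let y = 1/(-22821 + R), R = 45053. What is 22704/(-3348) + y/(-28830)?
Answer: -13039512643/1922845680 ≈ -6.7814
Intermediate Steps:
y = 1/22232 (y = 1/(-22821 + 45053) = 1/22232 ≈ 4.4980e-5)
22704/(-3348) + y/(-28830) = 22704/(-3348) + (1/22232)/(-28830) = 22704*(-1/3348) + (1/22232)*(-1/28830) = -1892/279 - 1/640948560 = -13039512643/1922845680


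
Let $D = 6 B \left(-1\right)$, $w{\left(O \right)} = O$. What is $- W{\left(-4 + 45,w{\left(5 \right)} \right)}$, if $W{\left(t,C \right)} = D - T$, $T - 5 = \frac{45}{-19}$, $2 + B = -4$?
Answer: $- \frac{634}{19} \approx -33.368$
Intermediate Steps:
$B = -6$ ($B = -2 - 4 = -6$)
$D = 36$ ($D = 6 \left(-6\right) \left(-1\right) = \left(-36\right) \left(-1\right) = 36$)
$T = \frac{50}{19}$ ($T = 5 + \frac{45}{-19} = 5 + 45 \left(- \frac{1}{19}\right) = 5 - \frac{45}{19} = \frac{50}{19} \approx 2.6316$)
$W{\left(t,C \right)} = \frac{634}{19}$ ($W{\left(t,C \right)} = 36 - \frac{50}{19} = \frac{634}{19}$)
$- W{\left(-4 + 45,w{\left(5 \right)} \right)} = \left(-1\right) \frac{634}{19} = - \frac{634}{19}$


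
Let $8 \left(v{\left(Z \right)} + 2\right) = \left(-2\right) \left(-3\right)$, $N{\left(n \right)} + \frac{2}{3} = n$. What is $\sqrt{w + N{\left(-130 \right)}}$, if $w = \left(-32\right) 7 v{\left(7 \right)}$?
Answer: $\frac{8 \sqrt{21}}{3} \approx 12.22$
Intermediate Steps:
$N{\left(n \right)} = - \frac{2}{3} + n$
$v{\left(Z \right)} = - \frac{5}{4}$ ($v{\left(Z \right)} = -2 + \frac{\left(-2\right) \left(-3\right)}{8} = -2 + \frac{1}{8} \cdot 6 = -2 + \frac{3}{4} = - \frac{5}{4}$)
$w = 280$ ($w = \left(-32\right) 7 \left(- \frac{5}{4}\right) = \left(-224\right) \left(- \frac{5}{4}\right) = 280$)
$\sqrt{w + N{\left(-130 \right)}} = \sqrt{280 - \frac{392}{3}} = \sqrt{\frac{448}{3}} = \frac{8 \sqrt{21}}{3}$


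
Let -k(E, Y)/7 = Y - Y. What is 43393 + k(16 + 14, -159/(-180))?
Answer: 43393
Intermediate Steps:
k(E, Y) = 0 (k(E, Y) = -7*(Y - Y) = -7*0 = 0)
43393 + k(16 + 14, -159/(-180)) = 43393 + 0 = 43393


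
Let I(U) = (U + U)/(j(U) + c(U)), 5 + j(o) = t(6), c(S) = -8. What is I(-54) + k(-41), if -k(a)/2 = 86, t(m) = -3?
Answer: -661/4 ≈ -165.25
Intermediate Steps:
k(a) = -172 (k(a) = -2*86 = -172)
j(o) = -8 (j(o) = -5 - 3 = -8)
I(U) = -U/8 (I(U) = (U + U)/(-8 - 8) = (2*U)/(-16) = (2*U)*(-1/16) = -U/8)
I(-54) + k(-41) = -⅛*(-54) - 172 = 27/4 - 172 = -661/4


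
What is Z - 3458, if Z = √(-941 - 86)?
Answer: -3458 + I*√1027 ≈ -3458.0 + 32.047*I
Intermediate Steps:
Z = I*√1027 (Z = √(-1027) = I*√1027 ≈ 32.047*I)
Z - 3458 = I*√1027 - 3458 = -3458 + I*√1027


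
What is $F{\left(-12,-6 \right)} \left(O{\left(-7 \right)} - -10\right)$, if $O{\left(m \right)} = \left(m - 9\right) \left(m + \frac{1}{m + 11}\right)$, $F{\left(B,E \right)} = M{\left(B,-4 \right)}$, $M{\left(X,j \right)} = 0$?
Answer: $0$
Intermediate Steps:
$F{\left(B,E \right)} = 0$
$O{\left(m \right)} = \left(-9 + m\right) \left(m + \frac{1}{11 + m}\right)$ ($O{\left(m \right)} = \left(m - 9\right) \left(m + \frac{1}{11 + m}\right) = \left(-9 + m\right) \left(m + \frac{1}{11 + m}\right)$)
$F{\left(-12,-6 \right)} \left(O{\left(-7 \right)} - -10\right) = 0 \left(\frac{-9 + \left(-7\right)^{3} - -686 + 2 \left(-7\right)^{2}}{11 - 7} - -10\right) = 0 \left(\frac{-9 - 343 + 686 + 2 \cdot 49}{4} + 10\right) = 0 \left(\frac{-9 - 343 + 686 + 98}{4} + 10\right) = 0 \left(\frac{1}{4} \cdot 432 + 10\right) = 0 \left(108 + 10\right) = 0 \cdot 118 = 0$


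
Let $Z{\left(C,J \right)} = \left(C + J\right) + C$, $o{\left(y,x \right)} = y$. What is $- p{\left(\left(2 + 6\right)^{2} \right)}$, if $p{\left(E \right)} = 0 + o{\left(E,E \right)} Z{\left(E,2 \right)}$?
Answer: $-8320$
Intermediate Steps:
$Z{\left(C,J \right)} = J + 2 C$
$p{\left(E \right)} = E \left(2 + 2 E\right)$ ($p{\left(E \right)} = 0 + E \left(2 + 2 E\right) = E \left(2 + 2 E\right)$)
$- p{\left(\left(2 + 6\right)^{2} \right)} = - 2 \left(2 + 6\right)^{2} \left(1 + \left(2 + 6\right)^{2}\right) = - 2 \cdot 8^{2} \left(1 + 8^{2}\right) = - 2 \cdot 64 \left(1 + 64\right) = - 2 \cdot 64 \cdot 65 = \left(-1\right) 8320 = -8320$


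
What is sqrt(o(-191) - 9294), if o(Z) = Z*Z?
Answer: sqrt(27187) ≈ 164.88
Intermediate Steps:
o(Z) = Z**2
sqrt(o(-191) - 9294) = sqrt((-191)**2 - 9294) = sqrt(36481 - 9294) = sqrt(27187)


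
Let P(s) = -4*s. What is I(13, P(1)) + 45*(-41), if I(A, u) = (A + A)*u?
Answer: -1949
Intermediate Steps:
I(A, u) = 2*A*u (I(A, u) = (2*A)*u = 2*A*u)
I(13, P(1)) + 45*(-41) = 2*13*(-4*1) + 45*(-41) = 2*13*(-4) - 1845 = -104 - 1845 = -1949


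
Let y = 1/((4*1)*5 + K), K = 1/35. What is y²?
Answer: 1225/491401 ≈ 0.0024929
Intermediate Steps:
K = 1/35 ≈ 0.028571
y = 35/701 (y = 1/((4*1)*5 + 1/35) = 1/(4*5 + 1/35) = 1/(20 + 1/35) = 1/(701/35) = 35/701 ≈ 0.049929)
y² = (35/701)² = 1225/491401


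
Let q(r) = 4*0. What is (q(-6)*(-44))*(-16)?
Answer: 0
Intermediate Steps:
q(r) = 0
(q(-6)*(-44))*(-16) = (0*(-44))*(-16) = 0*(-16) = 0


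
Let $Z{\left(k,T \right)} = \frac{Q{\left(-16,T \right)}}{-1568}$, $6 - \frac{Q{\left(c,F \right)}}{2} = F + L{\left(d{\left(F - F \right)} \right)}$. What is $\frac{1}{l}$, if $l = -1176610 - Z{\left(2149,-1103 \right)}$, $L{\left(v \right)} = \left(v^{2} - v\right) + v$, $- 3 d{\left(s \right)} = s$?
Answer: $- \frac{784}{922461131} \approx -8.499 \cdot 10^{-7}$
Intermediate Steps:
$d{\left(s \right)} = - \frac{s}{3}$
$L{\left(v \right)} = v^{2}$
$Q{\left(c,F \right)} = 12 - 2 F$ ($Q{\left(c,F \right)} = 12 - 2 \left(F + \left(- \frac{F - F}{3}\right)^{2}\right) = 12 - 2 \left(F + \left(\left(- \frac{1}{3}\right) 0\right)^{2}\right) = 12 - 2 \left(F + 0^{2}\right) = 12 - 2 \left(F + 0\right) = 12 - 2 F$)
$Z{\left(k,T \right)} = - \frac{3}{392} + \frac{T}{784}$ ($Z{\left(k,T \right)} = \frac{12 - 2 T}{-1568} = \left(12 - 2 T\right) \left(- \frac{1}{1568}\right) = - \frac{3}{392} + \frac{T}{784}$)
$l = - \frac{922461131}{784}$ ($l = -1176610 - \left(- \frac{3}{392} + \frac{1}{784} \left(-1103\right)\right) = -1176610 - \left(- \frac{3}{392} - \frac{1103}{784}\right) = -1176610 - - \frac{1109}{784} = -1176610 + \frac{1109}{784} = - \frac{922461131}{784} \approx -1.1766 \cdot 10^{6}$)
$\frac{1}{l} = \frac{1}{- \frac{922461131}{784}} = - \frac{784}{922461131}$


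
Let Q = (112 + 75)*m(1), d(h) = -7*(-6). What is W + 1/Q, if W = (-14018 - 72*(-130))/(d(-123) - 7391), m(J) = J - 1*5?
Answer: 3476835/5497052 ≈ 0.63249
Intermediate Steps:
m(J) = -5 + J (m(J) = J - 5 = -5 + J)
d(h) = 42
W = 4658/7349 (W = (-14018 - 72*(-130))/(42 - 7391) = (-14018 + 9360)/(-7349) = -4658*(-1/7349) = 4658/7349 ≈ 0.63383)
Q = -748 (Q = (112 + 75)*(-5 + 1) = 187*(-4) = -748)
W + 1/Q = 4658/7349 + 1/(-748) = 4658/7349 - 1/748 = 3476835/5497052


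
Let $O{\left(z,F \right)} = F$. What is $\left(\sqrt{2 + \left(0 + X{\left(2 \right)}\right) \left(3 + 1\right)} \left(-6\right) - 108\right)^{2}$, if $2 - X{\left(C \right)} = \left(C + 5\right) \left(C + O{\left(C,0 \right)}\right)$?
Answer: $10008 + 1296 i \sqrt{46} \approx 10008.0 + 8789.9 i$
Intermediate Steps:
$X{\left(C \right)} = 2 - C \left(5 + C\right)$ ($X{\left(C \right)} = 2 - \left(C + 5\right) \left(C + 0\right) = 2 - \left(5 + C\right) C = 2 - C \left(5 + C\right)$)
$\left(\sqrt{2 + \left(0 + X{\left(2 \right)}\right) \left(3 + 1\right)} \left(-6\right) - 108\right)^{2} = \left(\sqrt{2 + \left(0 - 12\right) \left(3 + 1\right)} \left(-6\right) - 108\right)^{2} = \left(\sqrt{2 + \left(0 - 12\right) 4} \left(-6\right) - 108\right)^{2} = \left(\sqrt{2 - 48} \left(-6\right) - 108\right)^{2} = \left(\sqrt{-46} \left(-6\right) - 108\right)^{2} = \left(i \sqrt{46} \left(-6\right) - 108\right)^{2} = \left(- 6 i \sqrt{46} - 108\right)^{2} = \left(-108 - 6 i \sqrt{46}\right)^{2}$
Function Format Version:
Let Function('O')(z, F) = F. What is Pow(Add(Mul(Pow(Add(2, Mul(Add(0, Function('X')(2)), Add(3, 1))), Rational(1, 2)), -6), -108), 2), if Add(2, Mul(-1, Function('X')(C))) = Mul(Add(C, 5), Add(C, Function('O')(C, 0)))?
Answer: Add(10008, Mul(1296, I, Pow(46, Rational(1, 2)))) ≈ Add(10008., Mul(8789.9, I))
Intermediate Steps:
Function('X')(C) = Add(2, Mul(-1, C, Add(5, C))) (Function('X')(C) = Add(2, Mul(-1, Mul(Add(C, 5), Add(C, 0)))) = Add(2, Mul(-1, Mul(Add(5, C), C))) = Add(2, Mul(-1, Mul(C, Add(5, C)))) = Add(2, Mul(-1, C, Add(5, C))))
Pow(Add(Mul(Pow(Add(2, Mul(Add(0, Function('X')(2)), Add(3, 1))), Rational(1, 2)), -6), -108), 2) = Pow(Add(Mul(Pow(Add(2, Mul(Add(0, Add(2, Mul(-1, Pow(2, 2)), Mul(-5, 2))), Add(3, 1))), Rational(1, 2)), -6), -108), 2) = Pow(Add(Mul(Pow(Add(2, Mul(Add(0, Add(2, Mul(-1, 4), -10)), 4)), Rational(1, 2)), -6), -108), 2) = Pow(Add(Mul(Pow(Add(2, Mul(Add(0, Add(2, -4, -10)), 4)), Rational(1, 2)), -6), -108), 2) = Pow(Add(Mul(Pow(Add(2, Mul(Add(0, -12), 4)), Rational(1, 2)), -6), -108), 2) = Pow(Add(Mul(Pow(Add(2, Mul(-12, 4)), Rational(1, 2)), -6), -108), 2) = Pow(Add(Mul(Pow(Add(2, -48), Rational(1, 2)), -6), -108), 2) = Pow(Add(Mul(Pow(-46, Rational(1, 2)), -6), -108), 2) = Pow(Add(Mul(Mul(I, Pow(46, Rational(1, 2))), -6), -108), 2) = Pow(Add(Mul(-6, I, Pow(46, Rational(1, 2))), -108), 2) = Pow(Add(-108, Mul(-6, I, Pow(46, Rational(1, 2)))), 2)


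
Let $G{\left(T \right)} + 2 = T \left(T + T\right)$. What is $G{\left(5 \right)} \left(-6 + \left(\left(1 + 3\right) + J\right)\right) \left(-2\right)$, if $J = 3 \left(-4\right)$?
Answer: $1344$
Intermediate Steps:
$J = -12$
$G{\left(T \right)} = -2 + 2 T^{2}$ ($G{\left(T \right)} = -2 + T \left(T + T\right) = -2 + T 2 T = -2 + 2 T^{2}$)
$G{\left(5 \right)} \left(-6 + \left(\left(1 + 3\right) + J\right)\right) \left(-2\right) = \left(-2 + 2 \cdot 5^{2}\right) \left(-6 + \left(\left(1 + 3\right) - 12\right)\right) \left(-2\right) = \left(-2 + 2 \cdot 25\right) \left(-6 + \left(4 - 12\right)\right) \left(-2\right) = \left(-2 + 50\right) \left(-6 - 8\right) \left(-2\right) = 48 \left(\left(-14\right) \left(-2\right)\right) = 48 \cdot 28 = 1344$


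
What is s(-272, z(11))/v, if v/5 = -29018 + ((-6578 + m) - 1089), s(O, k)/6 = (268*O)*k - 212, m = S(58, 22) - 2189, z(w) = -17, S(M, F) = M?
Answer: -185853/4852 ≈ -38.304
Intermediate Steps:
m = -2131 (m = 58 - 2189 = -2131)
s(O, k) = -1272 + 1608*O*k (s(O, k) = 6*((268*O)*k - 212) = 6*(268*O*k - 212) = 6*(-212 + 268*O*k) = -1272 + 1608*O*k)
v = -194080 (v = 5*(-29018 + ((-6578 - 2131) - 1089)) = 5*(-29018 + (-8709 - 1089)) = 5*(-29018 - 9798) = 5*(-38816) = -194080)
s(-272, z(11))/v = (-1272 + 1608*(-272)*(-17))/(-194080) = (-1272 + 7435392)*(-1/194080) = 7434120*(-1/194080) = -185853/4852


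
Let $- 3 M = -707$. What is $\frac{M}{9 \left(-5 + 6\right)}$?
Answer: $\frac{707}{27} \approx 26.185$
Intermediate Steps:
$M = \frac{707}{3}$ ($M = \left(- \frac{1}{3}\right) \left(-707\right) = \frac{707}{3} \approx 235.67$)
$\frac{M}{9 \left(-5 + 6\right)} = \frac{707}{3 \cdot 9 \left(-5 + 6\right)} = \frac{707}{3 \cdot 9 \cdot 1} = \frac{707}{3 \cdot 9} = \frac{707}{3} \cdot \frac{1}{9} = \frac{707}{27}$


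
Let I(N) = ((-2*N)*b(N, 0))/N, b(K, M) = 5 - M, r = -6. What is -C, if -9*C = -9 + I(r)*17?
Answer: -179/9 ≈ -19.889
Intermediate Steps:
I(N) = -10 (I(N) = ((-2*N)*(5 - 1*0))/N = ((-2*N)*(5 + 0))/N = (-2*N*5)/N = (-10*N)/N = -10)
C = 179/9 (C = -(-9 - 10*17)/9 = -(-9 - 170)/9 = -⅑*(-179) = 179/9 ≈ 19.889)
-C = -1*179/9 = -179/9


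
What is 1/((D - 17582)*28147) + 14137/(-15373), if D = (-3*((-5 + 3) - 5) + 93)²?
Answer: -1824834256827/1984379768966 ≈ -0.91960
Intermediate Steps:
D = 12996 (D = (-3*(-2 - 5) + 93)² = (-3*(-7) + 93)² = (21 + 93)² = 114² = 12996)
1/((D - 17582)*28147) + 14137/(-15373) = 1/((12996 - 17582)*28147) + 14137/(-15373) = (1/28147)/(-4586) + 14137*(-1/15373) = -1/4586*1/28147 - 14137/15373 = -1/129082142 - 14137/15373 = -1824834256827/1984379768966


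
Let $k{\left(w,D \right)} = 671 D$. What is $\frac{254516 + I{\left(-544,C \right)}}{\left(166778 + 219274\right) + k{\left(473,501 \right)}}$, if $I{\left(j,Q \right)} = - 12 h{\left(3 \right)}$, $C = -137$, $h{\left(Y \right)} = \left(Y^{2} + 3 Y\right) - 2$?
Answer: $\frac{254324}{722223} \approx 0.35214$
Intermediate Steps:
$h{\left(Y \right)} = -2 + Y^{2} + 3 Y$
$I{\left(j,Q \right)} = -192$ ($I{\left(j,Q \right)} = - 12 \left(-2 + 3^{2} + 3 \cdot 3\right) = - 12 \left(-2 + 9 + 9\right) = \left(-12\right) 16 = -192$)
$\frac{254516 + I{\left(-544,C \right)}}{\left(166778 + 219274\right) + k{\left(473,501 \right)}} = \frac{254516 - 192}{\left(166778 + 219274\right) + 671 \cdot 501} = \frac{254324}{386052 + 336171} = \frac{254324}{722223}$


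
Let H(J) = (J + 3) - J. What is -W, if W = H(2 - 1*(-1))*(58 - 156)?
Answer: 294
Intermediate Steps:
H(J) = 3 (H(J) = (3 + J) - J = 3)
W = -294 (W = 3*(58 - 156) = 3*(-98) = -294)
-W = -1*(-294) = 294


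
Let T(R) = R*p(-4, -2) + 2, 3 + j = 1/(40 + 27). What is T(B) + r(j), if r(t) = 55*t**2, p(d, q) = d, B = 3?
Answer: 2155110/4489 ≈ 480.09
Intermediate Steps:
j = -200/67 (j = -3 + 1/(40 + 27) = -3 + 1/67 = -200/67 ≈ -2.9851)
T(R) = 2 - 4*R (T(R) = R*(-4) + 2 = -4*R + 2 = 2 - 4*R)
T(B) + r(j) = (2 - 4*3) + 55*(-200/67)**2 = (2 - 12) + 55*(40000/4489) = -10 + 2200000/4489 = 2155110/4489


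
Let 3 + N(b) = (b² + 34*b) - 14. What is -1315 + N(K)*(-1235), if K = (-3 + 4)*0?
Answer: 19680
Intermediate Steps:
K = 0 (K = 1*0 = 0)
N(b) = -17 + b² + 34*b (N(b) = -3 + ((b² + 34*b) - 14) = -3 + (-14 + b² + 34*b) = -17 + b² + 34*b)
-1315 + N(K)*(-1235) = -1315 + (-17 + 0² + 34*0)*(-1235) = -1315 + (-17 + 0 + 0)*(-1235) = -1315 - 17*(-1235) = -1315 + 20995 = 19680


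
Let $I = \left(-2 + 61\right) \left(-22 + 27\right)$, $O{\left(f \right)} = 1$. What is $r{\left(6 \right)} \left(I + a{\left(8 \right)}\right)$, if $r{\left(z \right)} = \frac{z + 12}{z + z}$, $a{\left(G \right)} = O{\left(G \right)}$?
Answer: $444$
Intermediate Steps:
$a{\left(G \right)} = 1$
$I = 295$ ($I = 59 \cdot 5 = 295$)
$r{\left(z \right)} = \frac{12 + z}{2 z}$
$r{\left(6 \right)} \left(I + a{\left(8 \right)}\right) = \frac{12 + 6}{2 \cdot 6} \left(295 + 1\right) = \frac{1}{2} \cdot \frac{1}{6} \cdot 18 \cdot 296 = \frac{3}{2} \cdot 296 = 444$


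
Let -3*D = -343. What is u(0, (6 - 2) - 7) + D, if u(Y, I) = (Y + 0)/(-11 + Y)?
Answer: 343/3 ≈ 114.33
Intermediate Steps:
u(Y, I) = Y/(-11 + Y)
D = 343/3 (D = -1/3*(-343) = 343/3 ≈ 114.33)
u(0, (6 - 2) - 7) + D = 0/(-11 + 0) + 343/3 = 0/(-11) + 343/3 = 0*(-1/11) + 343/3 = 0 + 343/3 = 343/3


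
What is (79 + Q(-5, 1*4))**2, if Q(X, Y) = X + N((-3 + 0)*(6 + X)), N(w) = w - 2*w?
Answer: 5929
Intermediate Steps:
N(w) = -w
Q(X, Y) = 18 + 4*X (Q(X, Y) = X - (-3 + 0)*(6 + X) = X - (-3)*(6 + X) = X - (-18 - 3*X) = X + (18 + 3*X) = 18 + 4*X)
(79 + Q(-5, 1*4))**2 = (79 + (18 + 4*(-5)))**2 = (79 + (18 - 20))**2 = (79 - 2)**2 = 77**2 = 5929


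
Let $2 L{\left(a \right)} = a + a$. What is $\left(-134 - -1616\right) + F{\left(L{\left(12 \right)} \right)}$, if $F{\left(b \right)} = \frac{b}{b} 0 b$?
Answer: $1482$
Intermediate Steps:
$L{\left(a \right)} = a$ ($L{\left(a \right)} = \frac{a + a}{2} = \frac{2 a}{2} = a$)
$F{\left(b \right)} = 0$ ($F{\left(b \right)} = 1 \cdot 0 b = 0 b = 0$)
$\left(-134 - -1616\right) + F{\left(L{\left(12 \right)} \right)} = \left(-134 - -1616\right) + 0 = \left(-134 + 1616\right) + 0 = 1482 + 0 = 1482$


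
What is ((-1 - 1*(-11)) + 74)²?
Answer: 7056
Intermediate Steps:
((-1 - 1*(-11)) + 74)² = ((-1 + 11) + 74)² = (10 + 74)² = 84² = 7056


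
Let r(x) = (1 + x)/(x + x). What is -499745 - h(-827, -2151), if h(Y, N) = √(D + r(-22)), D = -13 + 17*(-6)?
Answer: -499745 - I*√55429/22 ≈ -4.9975e+5 - 10.702*I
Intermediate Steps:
D = -115 (D = -13 - 102 = -115)
r(x) = (1 + x)/(2*x) (r(x) = (1 + x)/((2*x)) = (1 + x)*(1/(2*x)) = (1 + x)/(2*x))
h(Y, N) = I*√55429/22 (h(Y, N) = √(-115 + (½)*(1 - 22)/(-22)) = √(-115 + (½)*(-1/22)*(-21)) = √(-115 + 21/44) = √(-5039/44) = I*√55429/22)
-499745 - h(-827, -2151) = -499745 - I*√55429/22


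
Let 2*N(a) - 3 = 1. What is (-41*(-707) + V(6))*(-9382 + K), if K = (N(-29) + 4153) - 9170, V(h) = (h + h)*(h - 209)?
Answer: -382254747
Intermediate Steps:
N(a) = 2 (N(a) = 3/2 + (½)*1 = 3/2 + ½ = 2)
V(h) = 2*h*(-209 + h) (V(h) = (2*h)*(-209 + h) = 2*h*(-209 + h))
K = -5015 (K = (2 + 4153) - 9170 = 4155 - 9170 = -5015)
(-41*(-707) + V(6))*(-9382 + K) = (-41*(-707) + 2*6*(-209 + 6))*(-9382 - 5015) = (28987 + 2*6*(-203))*(-14397) = (28987 - 2436)*(-14397) = 26551*(-14397) = -382254747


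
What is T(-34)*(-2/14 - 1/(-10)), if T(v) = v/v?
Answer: -3/70 ≈ -0.042857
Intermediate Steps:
T(v) = 1
T(-34)*(-2/14 - 1/(-10)) = 1*(-2/14 - 1/(-10)) = 1*(-2*1/14 - 1*(-1/10)) = 1*(-1/7 + 1/10) = 1*(-3/70) = -3/70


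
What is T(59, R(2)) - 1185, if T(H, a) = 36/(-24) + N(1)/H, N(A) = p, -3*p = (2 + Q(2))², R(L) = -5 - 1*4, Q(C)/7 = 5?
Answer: -422759/354 ≈ -1194.2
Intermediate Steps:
Q(C) = 35 (Q(C) = 7*5 = 35)
R(L) = -9 (R(L) = -5 - 4 = -9)
p = -1369/3 (p = -(2 + 35)²/3 = -⅓*37² = -⅓*1369 = -1369/3 ≈ -456.33)
N(A) = -1369/3
T(H, a) = -3/2 - 1369/(3*H) (T(H, a) = 36/(-24) - 1369/(3*H) = 36*(-1/24) - 1369/(3*H) = -3/2 - 1369/(3*H))
T(59, R(2)) - 1185 = (⅙)*(-2738 - 9*59)/59 - 1185 = (⅙)*(1/59)*(-2738 - 531) - 1185 = (⅙)*(1/59)*(-3269) - 1185 = -3269/354 - 1185 = -422759/354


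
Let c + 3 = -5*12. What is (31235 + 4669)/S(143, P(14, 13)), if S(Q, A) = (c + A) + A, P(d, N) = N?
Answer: -35904/37 ≈ -970.38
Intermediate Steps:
c = -63 (c = -3 - 5*12 = -3 - 60 = -63)
S(Q, A) = -63 + 2*A (S(Q, A) = (-63 + A) + A = -63 + 2*A)
(31235 + 4669)/S(143, P(14, 13)) = (31235 + 4669)/(-63 + 2*13) = 35904/(-63 + 26) = 35904/(-37) = 35904*(-1/37) = -35904/37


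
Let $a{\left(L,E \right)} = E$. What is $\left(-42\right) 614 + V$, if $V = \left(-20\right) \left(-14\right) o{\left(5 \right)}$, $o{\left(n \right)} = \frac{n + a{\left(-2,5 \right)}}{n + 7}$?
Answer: $- \frac{76664}{3} \approx -25555.0$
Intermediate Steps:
$o{\left(n \right)} = \frac{5 + n}{7 + n}$ ($o{\left(n \right)} = \frac{n + 5}{n + 7} = \frac{5 + n}{7 + n}$)
$V = \frac{700}{3}$ ($V = \left(-20\right) \left(-14\right) \frac{5 + 5}{7 + 5} = 280 \cdot \frac{1}{12} \cdot 10 = 280 \cdot \frac{5}{6} = \frac{700}{3} \approx 233.33$)
$\left(-42\right) 614 + V = \left(-42\right) 614 + \frac{700}{3} = -25788 + \frac{700}{3} = - \frac{76664}{3}$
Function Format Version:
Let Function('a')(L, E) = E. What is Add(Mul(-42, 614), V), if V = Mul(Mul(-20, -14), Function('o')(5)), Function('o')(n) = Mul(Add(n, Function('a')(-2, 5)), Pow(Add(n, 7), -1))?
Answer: Rational(-76664, 3) ≈ -25555.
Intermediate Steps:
Function('o')(n) = Mul(Pow(Add(7, n), -1), Add(5, n)) (Function('o')(n) = Mul(Add(n, 5), Pow(Add(n, 7), -1)) = Mul(Add(5, n), Pow(Add(7, n), -1)) = Mul(Pow(Add(7, n), -1), Add(5, n)))
V = Rational(700, 3) (V = Mul(Mul(-20, -14), Mul(Pow(Add(7, 5), -1), Add(5, 5))) = Mul(280, Mul(Pow(12, -1), 10)) = Mul(280, Mul(Rational(1, 12), 10)) = Mul(280, Rational(5, 6)) = Rational(700, 3) ≈ 233.33)
Add(Mul(-42, 614), V) = Add(Mul(-42, 614), Rational(700, 3)) = Add(-25788, Rational(700, 3)) = Rational(-76664, 3)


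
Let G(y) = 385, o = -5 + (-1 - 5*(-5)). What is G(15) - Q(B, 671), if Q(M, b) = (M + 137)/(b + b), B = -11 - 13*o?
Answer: 46981/122 ≈ 385.09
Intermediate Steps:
o = 19 (o = -5 + (-1 + 25) = -5 + 24 = 19)
B = -258 (B = -11 - 13*19 = -11 - 247 = -258)
Q(M, b) = (137 + M)/(2*b) (Q(M, b) = (137 + M)/((2*b)) = (137 + M)*(1/(2*b)) = (137 + M)/(2*b))
G(15) - Q(B, 671) = 385 - (137 - 258)/(2*671) = 385 - (-121)/(2*671) = 385 - 1*(-11/122) = 385 + 11/122 = 46981/122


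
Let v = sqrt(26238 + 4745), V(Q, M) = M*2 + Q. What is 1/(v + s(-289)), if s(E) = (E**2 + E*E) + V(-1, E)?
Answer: 166463/27709899386 - sqrt(30983)/27709899386 ≈ 6.0010e-6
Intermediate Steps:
V(Q, M) = Q + 2*M (V(Q, M) = 2*M + Q = Q + 2*M)
s(E) = -1 + 2*E + 2*E**2 (s(E) = (E**2 + E*E) + (-1 + 2*E) = (E**2 + E**2) + (-1 + 2*E) = 2*E**2 + (-1 + 2*E) = -1 + 2*E + 2*E**2)
v = sqrt(30983) ≈ 176.02
1/(v + s(-289)) = 1/(sqrt(30983) + (-1 + 2*(-289) + 2*(-289)**2)) = 1/(sqrt(30983) + (-1 - 578 + 2*83521)) = 1/(sqrt(30983) + (-1 - 578 + 167042)) = 1/(sqrt(30983) + 166463) = 1/(166463 + sqrt(30983))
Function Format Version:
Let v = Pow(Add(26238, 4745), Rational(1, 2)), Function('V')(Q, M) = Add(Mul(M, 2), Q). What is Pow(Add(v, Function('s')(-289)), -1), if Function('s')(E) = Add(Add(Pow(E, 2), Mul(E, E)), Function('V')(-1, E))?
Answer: Add(Rational(166463, 27709899386), Mul(Rational(-1, 27709899386), Pow(30983, Rational(1, 2)))) ≈ 6.0010e-6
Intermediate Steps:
Function('V')(Q, M) = Add(Q, Mul(2, M)) (Function('V')(Q, M) = Add(Mul(2, M), Q) = Add(Q, Mul(2, M)))
Function('s')(E) = Add(-1, Mul(2, E), Mul(2, Pow(E, 2))) (Function('s')(E) = Add(Add(Pow(E, 2), Mul(E, E)), Add(-1, Mul(2, E))) = Add(Add(Pow(E, 2), Pow(E, 2)), Add(-1, Mul(2, E))) = Add(Mul(2, Pow(E, 2)), Add(-1, Mul(2, E))) = Add(-1, Mul(2, E), Mul(2, Pow(E, 2))))
v = Pow(30983, Rational(1, 2)) ≈ 176.02
Pow(Add(v, Function('s')(-289)), -1) = Pow(Add(Pow(30983, Rational(1, 2)), Add(-1, Mul(2, -289), Mul(2, Pow(-289, 2)))), -1) = Pow(Add(Pow(30983, Rational(1, 2)), Add(-1, -578, Mul(2, 83521))), -1) = Pow(Add(Pow(30983, Rational(1, 2)), Add(-1, -578, 167042)), -1) = Pow(Add(Pow(30983, Rational(1, 2)), 166463), -1) = Pow(Add(166463, Pow(30983, Rational(1, 2))), -1)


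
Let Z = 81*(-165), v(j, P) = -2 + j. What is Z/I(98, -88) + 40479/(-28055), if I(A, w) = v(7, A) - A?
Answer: 3991296/28055 ≈ 142.27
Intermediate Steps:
I(A, w) = 5 - A (I(A, w) = (-2 + 7) - A = 5 - A)
Z = -13365
Z/I(98, -88) + 40479/(-28055) = -13365/(5 - 1*98) + 40479/(-28055) = -13365/(5 - 98) + 40479*(-1/28055) = -13365/(-93) - 40479/28055 = -13365*(-1/93) - 40479/28055 = 4455/31 - 40479/28055 = 3991296/28055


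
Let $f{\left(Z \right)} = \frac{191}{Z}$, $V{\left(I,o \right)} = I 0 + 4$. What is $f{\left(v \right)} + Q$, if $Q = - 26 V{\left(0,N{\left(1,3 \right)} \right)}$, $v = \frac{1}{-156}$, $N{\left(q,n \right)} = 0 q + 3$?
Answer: $-29900$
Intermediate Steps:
$N{\left(q,n \right)} = 3$ ($N{\left(q,n \right)} = 0 + 3 = 3$)
$V{\left(I,o \right)} = 4$ ($V{\left(I,o \right)} = 0 + 4 = 4$)
$v = - \frac{1}{156} \approx -0.0064103$
$Q = -104$ ($Q = \left(-26\right) 4 = -104$)
$f{\left(v \right)} + Q = \frac{191}{- \frac{1}{156}} - 104 = 191 \left(-156\right) - 104 = -29796 - 104 = -29900$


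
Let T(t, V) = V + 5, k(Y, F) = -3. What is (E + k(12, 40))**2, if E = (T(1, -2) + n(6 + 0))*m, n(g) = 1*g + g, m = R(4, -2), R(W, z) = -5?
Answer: 6084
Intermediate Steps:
T(t, V) = 5 + V
m = -5
n(g) = 2*g (n(g) = g + g = 2*g)
E = -75 (E = ((5 - 2) + 2*(6 + 0))*(-5) = (3 + 2*6)*(-5) = (3 + 12)*(-5) = 15*(-5) = -75)
(E + k(12, 40))**2 = (-75 - 3)**2 = (-78)**2 = 6084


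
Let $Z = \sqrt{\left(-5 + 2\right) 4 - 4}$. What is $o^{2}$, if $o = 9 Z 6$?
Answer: $-46656$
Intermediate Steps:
$Z = 4 i$ ($Z = \sqrt{\left(-3\right) 4 - 4} = \sqrt{-12 - 4} = \sqrt{-16} = 4 i \approx 4.0 i$)
$o = 216 i$ ($o = 9 \cdot 4 i 6 = 36 i 6 = 216 i \approx 216.0 i$)
$o^{2} = \left(216 i\right)^{2} = -46656$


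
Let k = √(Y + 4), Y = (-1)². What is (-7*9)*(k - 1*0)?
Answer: -63*√5 ≈ -140.87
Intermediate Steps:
Y = 1
k = √5 (k = √(1 + 4) = √5 ≈ 2.2361)
(-7*9)*(k - 1*0) = (-7*9)*(√5 - 1*0) = -63*(√5 + 0) = -63*√5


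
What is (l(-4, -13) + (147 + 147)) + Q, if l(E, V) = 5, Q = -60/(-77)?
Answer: 23083/77 ≈ 299.78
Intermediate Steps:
Q = 60/77 (Q = -60*(-1/77) = 60/77 ≈ 0.77922)
(l(-4, -13) + (147 + 147)) + Q = (5 + (147 + 147)) + 60/77 = (5 + 294) + 60/77 = 299 + 60/77 = 23083/77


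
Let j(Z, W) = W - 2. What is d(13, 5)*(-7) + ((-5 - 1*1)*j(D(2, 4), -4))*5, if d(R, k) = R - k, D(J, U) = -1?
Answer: 124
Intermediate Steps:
j(Z, W) = -2 + W
d(13, 5)*(-7) + ((-5 - 1*1)*j(D(2, 4), -4))*5 = (13 - 1*5)*(-7) + ((-5 - 1*1)*(-2 - 4))*5 = (13 - 5)*(-7) + ((-5 - 1)*(-6))*5 = 8*(-7) - 6*(-6)*5 = -56 + 36*5 = -56 + 180 = 124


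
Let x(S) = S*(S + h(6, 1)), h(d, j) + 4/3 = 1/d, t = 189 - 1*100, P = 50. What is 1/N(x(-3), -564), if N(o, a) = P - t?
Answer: -1/39 ≈ -0.025641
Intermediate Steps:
t = 89 (t = 189 - 100 = 89)
h(d, j) = -4/3 + 1/d
x(S) = S*(-7/6 + S) (x(S) = S*(S + (-4/3 + 1/6)) = S*(S + (-4/3 + ⅙)) = S*(S - 7/6) = S*(-7/6 + S))
N(o, a) = -39 (N(o, a) = 50 - 1*89 = 50 - 89 = -39)
1/N(x(-3), -564) = 1/(-39) = -1/39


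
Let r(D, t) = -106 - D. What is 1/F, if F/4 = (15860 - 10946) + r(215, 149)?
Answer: 1/18372 ≈ 5.4431e-5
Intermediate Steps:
F = 18372 (F = 4*((15860 - 10946) + (-106 - 1*215)) = 4*(4914 + (-106 - 215)) = 4*(4914 - 321) = 4*4593 = 18372)
1/F = 1/18372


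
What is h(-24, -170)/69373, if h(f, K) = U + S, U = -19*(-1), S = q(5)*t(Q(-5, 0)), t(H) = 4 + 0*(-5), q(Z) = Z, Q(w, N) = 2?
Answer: 39/69373 ≈ 0.00056218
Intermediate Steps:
t(H) = 4 (t(H) = 4 + 0 = 4)
S = 20 (S = 5*4 = 20)
U = 19
h(f, K) = 39 (h(f, K) = 19 + 20 = 39)
h(-24, -170)/69373 = 39/69373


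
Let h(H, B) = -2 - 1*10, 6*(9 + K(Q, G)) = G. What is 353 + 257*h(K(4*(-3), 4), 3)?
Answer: -2731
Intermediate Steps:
K(Q, G) = -9 + G/6
h(H, B) = -12 (h(H, B) = -2 - 10 = -12)
353 + 257*h(K(4*(-3), 4), 3) = 353 + 257*(-12) = 353 - 3084 = -2731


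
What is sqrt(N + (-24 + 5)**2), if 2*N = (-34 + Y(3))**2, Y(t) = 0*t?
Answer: sqrt(939) ≈ 30.643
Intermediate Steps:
Y(t) = 0
N = 578 (N = (-34 + 0)**2/2 = (1/2)*(-34)**2 = (1/2)*1156 = 578)
sqrt(N + (-24 + 5)**2) = sqrt(578 + (-24 + 5)**2) = sqrt(578 + (-19)**2) = sqrt(578 + 361) = sqrt(939)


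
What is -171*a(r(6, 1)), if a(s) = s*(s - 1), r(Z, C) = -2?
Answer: -1026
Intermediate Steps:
a(s) = s*(-1 + s)
-171*a(r(6, 1)) = -(-342)*(-1 - 2) = -(-342)*(-3) = -171*6 = -1026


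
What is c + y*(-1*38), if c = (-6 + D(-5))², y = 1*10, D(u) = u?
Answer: -259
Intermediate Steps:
y = 10
c = 121 (c = (-6 - 5)² = (-11)² = 121)
c + y*(-1*38) = 121 + 10*(-1*38) = 121 + 10*(-38) = 121 - 380 = -259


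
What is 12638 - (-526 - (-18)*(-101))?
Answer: 14982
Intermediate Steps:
12638 - (-526 - (-18)*(-101)) = 12638 - (-526 - 1*1818) = 12638 - (-526 - 1818) = 12638 - 1*(-2344) = 12638 + 2344 = 14982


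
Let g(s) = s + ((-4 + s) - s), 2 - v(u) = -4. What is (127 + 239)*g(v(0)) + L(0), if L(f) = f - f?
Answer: 732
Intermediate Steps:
v(u) = 6 (v(u) = 2 - 1*(-4) = 2 + 4 = 6)
L(f) = 0
g(s) = -4 + s (g(s) = s - 4 = -4 + s)
(127 + 239)*g(v(0)) + L(0) = (127 + 239)*(-4 + 6) + 0 = 366*2 + 0 = 732 + 0 = 732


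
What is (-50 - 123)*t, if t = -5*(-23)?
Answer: -19895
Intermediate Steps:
t = 115
(-50 - 123)*t = (-50 - 123)*115 = -173*115 = -19895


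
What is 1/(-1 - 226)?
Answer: -1/227 ≈ -0.0044053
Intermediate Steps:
1/(-1 - 226) = 1/(-227) = -1/227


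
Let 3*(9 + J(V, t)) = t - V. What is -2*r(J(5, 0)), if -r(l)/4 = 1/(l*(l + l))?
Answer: 9/256 ≈ 0.035156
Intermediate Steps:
J(V, t) = -9 - V/3 + t/3 (J(V, t) = -9 + (t - V)/3 = -9 + (-V/3 + t/3) = -9 - V/3 + t/3)
r(l) = -2/l² (r(l) = -4*1/(l*(l + l)) = -4*1/(2*l²) = -2/l²)
-2*r(J(5, 0)) = -(-4)/(-9 - ⅓*5 + (⅓)*0)² = -(-4)/(-9 - 5/3 + 0)² = -(-4)/(-32/3)² = -(-4)*9/1024 = -2*(-9/512) = 9/256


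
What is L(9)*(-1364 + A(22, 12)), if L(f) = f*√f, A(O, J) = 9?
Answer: -36585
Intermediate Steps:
L(f) = f^(3/2)
L(9)*(-1364 + A(22, 12)) = 9^(3/2)*(-1364 + 9) = 27*(-1355) = -36585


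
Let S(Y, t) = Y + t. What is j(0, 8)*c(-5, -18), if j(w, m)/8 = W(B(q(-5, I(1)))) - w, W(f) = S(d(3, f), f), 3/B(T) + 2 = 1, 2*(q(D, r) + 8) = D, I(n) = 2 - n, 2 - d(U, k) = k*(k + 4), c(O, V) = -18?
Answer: -288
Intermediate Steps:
d(U, k) = 2 - k*(4 + k) (d(U, k) = 2 - k*(k + 4) = 2 - k*(4 + k))
q(D, r) = -8 + D/2
B(T) = -3 (B(T) = 3/(-2 + 1) = 3/(-1) = 3*(-1) = -3)
W(f) = 2 - f² - 3*f (W(f) = (2 - f² - 4*f) + f = 2 - f² - 3*f)
j(w, m) = 16 - 8*w (j(w, m) = 8*((2 - 1*(-3)² - 3*(-3)) - w) = 8*((2 - 1*9 + 9) - w) = 8*((2 - 9 + 9) - w) = 8*(2 - w) = 16 - 8*w)
j(0, 8)*c(-5, -18) = (16 - 8*0)*(-18) = (16 + 0)*(-18) = 16*(-18) = -288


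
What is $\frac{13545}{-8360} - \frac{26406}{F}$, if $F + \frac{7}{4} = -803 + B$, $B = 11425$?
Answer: $- \frac{291684357}{71028232} \approx -4.1066$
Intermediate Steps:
$F = \frac{42481}{4}$ ($F = - \frac{7}{4} + \left(-803 + 11425\right) = - \frac{7}{4} + 10622 = \frac{42481}{4} \approx 10620.0$)
$\frac{13545}{-8360} - \frac{26406}{F} = \frac{13545}{-8360} - \frac{26406}{\frac{42481}{4}} = 13545 \left(- \frac{1}{8360}\right) - \frac{105624}{42481} = - \frac{2709}{1672} - \frac{105624}{42481} = - \frac{291684357}{71028232}$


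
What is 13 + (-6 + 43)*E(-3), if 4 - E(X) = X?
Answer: 272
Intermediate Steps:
E(X) = 4 - X
13 + (-6 + 43)*E(-3) = 13 + (-6 + 43)*(4 - 1*(-3)) = 13 + 37*(4 + 3) = 13 + 37*7 = 13 + 259 = 272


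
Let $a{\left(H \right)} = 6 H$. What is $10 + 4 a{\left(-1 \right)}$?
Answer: $-14$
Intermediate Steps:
$10 + 4 a{\left(-1 \right)} = 10 + 4 \cdot 6 \left(-1\right) = 10 + 4 \left(-6\right) = 10 - 24 = -14$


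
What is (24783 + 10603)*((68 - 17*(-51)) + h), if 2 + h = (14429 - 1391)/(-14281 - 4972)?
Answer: 48859929942/1481 ≈ 3.2991e+7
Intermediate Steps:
h = -51544/19253 (h = -2 + (14429 - 1391)/(-14281 - 4972) = -2 + 13038/(-19253) = -2 + 13038*(-1/19253) = -2 - 13038/19253 = -51544/19253 ≈ -2.6772)
(24783 + 10603)*((68 - 17*(-51)) + h) = (24783 + 10603)*((68 - 17*(-51)) - 51544/19253) = 35386*((68 + 867) - 51544/19253) = 35386*(935 - 51544/19253) = 35386*(17950011/19253) = 48859929942/1481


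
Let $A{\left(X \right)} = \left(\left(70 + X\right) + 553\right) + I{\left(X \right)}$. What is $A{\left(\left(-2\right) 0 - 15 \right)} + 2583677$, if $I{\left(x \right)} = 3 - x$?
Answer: $2584303$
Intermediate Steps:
$A{\left(X \right)} = 626$ ($A{\left(X \right)} = \left(\left(70 + X\right) + 553\right) - \left(-3 + X\right) = \left(623 + X\right) - \left(-3 + X\right) = 626$)
$A{\left(\left(-2\right) 0 - 15 \right)} + 2583677 = 626 + 2583677 = 2584303$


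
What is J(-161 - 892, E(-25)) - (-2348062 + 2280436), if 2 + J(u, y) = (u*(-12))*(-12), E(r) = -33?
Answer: -84008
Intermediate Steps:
J(u, y) = -2 + 144*u (J(u, y) = -2 + (u*(-12))*(-12) = -2 - 12*u*(-12) = -2 + 144*u)
J(-161 - 892, E(-25)) - (-2348062 + 2280436) = (-2 + 144*(-161 - 892)) - (-2348062 + 2280436) = (-2 + 144*(-1053)) - 1*(-67626) = (-2 - 151632) + 67626 = -151634 + 67626 = -84008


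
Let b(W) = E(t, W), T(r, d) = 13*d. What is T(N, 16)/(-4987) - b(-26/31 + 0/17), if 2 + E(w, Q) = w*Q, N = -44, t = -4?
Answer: -215902/154597 ≈ -1.3965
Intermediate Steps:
E(w, Q) = -2 + Q*w (E(w, Q) = -2 + w*Q = -2 + Q*w)
b(W) = -2 - 4*W (b(W) = -2 + W*(-4) = -2 - 4*W)
T(N, 16)/(-4987) - b(-26/31 + 0/17) = (13*16)/(-4987) - (-2 - 4*(-26/31 + 0/17)) = 208*(-1/4987) - (-2 - 4*(-26*1/31 + 0*(1/17))) = -208/4987 - (-2 - 4*(-26/31 + 0)) = -208/4987 - (-2 - 4*(-26/31)) = -208/4987 - (-2 + 104/31) = -208/4987 - 1*42/31 = -208/4987 - 42/31 = -215902/154597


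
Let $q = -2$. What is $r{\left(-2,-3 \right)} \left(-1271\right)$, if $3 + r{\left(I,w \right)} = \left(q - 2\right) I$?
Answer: $-6355$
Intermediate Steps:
$r{\left(I,w \right)} = -3 - 4 I$ ($r{\left(I,w \right)} = -3 + \left(-2 - 2\right) I = -3 - 4 I$)
$r{\left(-2,-3 \right)} \left(-1271\right) = \left(-3 - -8\right) \left(-1271\right) = \left(-3 + 8\right) \left(-1271\right) = 5 \left(-1271\right) = -6355$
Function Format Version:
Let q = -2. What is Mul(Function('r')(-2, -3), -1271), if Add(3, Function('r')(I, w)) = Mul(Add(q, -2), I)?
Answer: -6355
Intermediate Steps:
Function('r')(I, w) = Add(-3, Mul(-4, I)) (Function('r')(I, w) = Add(-3, Mul(Add(-2, -2), I)) = Add(-3, Mul(-4, I)))
Mul(Function('r')(-2, -3), -1271) = Mul(Add(-3, Mul(-4, -2)), -1271) = Mul(Add(-3, 8), -1271) = Mul(5, -1271) = -6355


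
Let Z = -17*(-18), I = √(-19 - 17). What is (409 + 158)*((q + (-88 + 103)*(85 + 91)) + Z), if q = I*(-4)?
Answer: 1670382 - 13608*I ≈ 1.6704e+6 - 13608.0*I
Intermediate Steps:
I = 6*I (I = √(-36) = 6*I ≈ 6.0*I)
q = -24*I (q = (6*I)*(-4) = -24*I ≈ -24.0*I)
Z = 306
(409 + 158)*((q + (-88 + 103)*(85 + 91)) + Z) = (409 + 158)*((-24*I + (-88 + 103)*(85 + 91)) + 306) = 567*((-24*I + 15*176) + 306) = 567*((-24*I + 2640) + 306) = 567*((2640 - 24*I) + 306) = 567*(2946 - 24*I) = 1670382 - 13608*I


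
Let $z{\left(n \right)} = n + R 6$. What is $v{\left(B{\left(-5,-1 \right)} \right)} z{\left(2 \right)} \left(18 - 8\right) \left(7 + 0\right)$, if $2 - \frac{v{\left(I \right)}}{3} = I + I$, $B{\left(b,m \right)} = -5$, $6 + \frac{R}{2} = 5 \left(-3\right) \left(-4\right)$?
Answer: $1638000$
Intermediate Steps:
$R = 108$ ($R = -12 + 2 \cdot 5 \left(-3\right) \left(-4\right) = -12 + 2 \left(\left(-15\right) \left(-4\right)\right) = -12 + 2 \cdot 60 = -12 + 120 = 108$)
$v{\left(I \right)} = 6 - 6 I$ ($v{\left(I \right)} = 6 - 3 \left(I + I\right) = 6 - 3 \cdot 2 I = 6 - 6 I$)
$z{\left(n \right)} = 648 + n$ ($z{\left(n \right)} = n + 108 \cdot 6 = n + 648 = 648 + n$)
$v{\left(B{\left(-5,-1 \right)} \right)} z{\left(2 \right)} \left(18 - 8\right) \left(7 + 0\right) = \left(6 - -30\right) \left(648 + 2\right) \left(18 - 8\right) \left(7 + 0\right) = \left(6 + 30\right) 650 \cdot 10 \cdot 7 = 36 \cdot 650 \cdot 70 = 23400 \cdot 70 = 1638000$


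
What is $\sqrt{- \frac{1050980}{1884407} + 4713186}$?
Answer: $\frac{\sqrt{341560676653257446}}{269201} \approx 2171.0$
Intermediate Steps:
$\sqrt{- \frac{1050980}{1884407} + 4713186} = \sqrt{\left(-1050980\right) \frac{1}{1884407} + 4713186} = \sqrt{- \frac{150140}{269201} + 4713186} = \sqrt{\frac{1268794234246}{269201}} = \frac{\sqrt{341560676653257446}}{269201}$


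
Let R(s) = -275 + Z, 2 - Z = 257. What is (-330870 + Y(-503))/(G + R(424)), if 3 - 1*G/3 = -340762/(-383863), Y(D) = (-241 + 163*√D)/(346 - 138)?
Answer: 26417912679463/41811101072 - 62569669*I*√503/41811101072 ≈ 631.84 - 0.033563*I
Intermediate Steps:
Z = -255 (Z = 2 - 1*257 = 2 - 257 = -255)
Y(D) = -241/208 + 163*√D/208 (Y(D) = (-241 + 163*√D)/208 = (-241 + 163*√D)*(1/208) = -241/208 + 163*√D/208)
R(s) = -530 (R(s) = -275 - 255 = -530)
G = 2432481/383863 (G = 9 - (-1022286)/(-383863) = 9 - (-1022286)*(-1)/383863 = 9 - 3*340762/383863 = 9 - 1022286/383863 = 2432481/383863 ≈ 6.3368)
(-330870 + Y(-503))/(G + R(424)) = (-330870 + (-241/208 + 163*√(-503)/208))/(2432481/383863 - 530) = (-330870 + (-241/208 + 163*(I*√503)/208))/(-201014909/383863) = (-330870 + (-241/208 + 163*I*√503/208))*(-383863/201014909) = (-68821201/208 + 163*I*√503/208)*(-383863/201014909) = 26417912679463/41811101072 - 62569669*I*√503/41811101072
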